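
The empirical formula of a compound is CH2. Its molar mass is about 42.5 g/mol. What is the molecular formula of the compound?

C3H6

Empirical-formula mass = 14.03 g/mol
n = 42.5 / 14.03 = 3.03 ≈ 3
Molecular formula = (CH2)3 = C3H6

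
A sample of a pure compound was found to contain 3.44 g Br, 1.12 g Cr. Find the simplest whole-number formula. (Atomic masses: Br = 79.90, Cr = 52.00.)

Br2Cr

Br: 3.44 g ÷ 79.90 g/mol = 0.04305 mol
Cr: 1.12 g ÷ 52.00 g/mol = 0.02154 mol
Ratios (÷ 0.02154): Br 1.999, Cr 1.000
→ Br2Cr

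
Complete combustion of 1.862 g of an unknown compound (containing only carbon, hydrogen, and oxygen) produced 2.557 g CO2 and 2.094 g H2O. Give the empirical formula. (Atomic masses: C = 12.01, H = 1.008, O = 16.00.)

CH4O

mol C = 2.557 / 44.01 = 0.05810; mass C = 0.05810 × 12.01 = 0.6978 g
mol H = 2 × (2.094 / 18.02) = 0.2324; mass H = 0.2324 × 1.008 = 0.2343 g
mass O = 1.862 − (0.9321) = 0.9299 g → mol O = 0.05812
Divide by the smallest (0.0581 mol C): C 1.000, H 4.000, O 1.000
≈ 1:4:1 → CH4O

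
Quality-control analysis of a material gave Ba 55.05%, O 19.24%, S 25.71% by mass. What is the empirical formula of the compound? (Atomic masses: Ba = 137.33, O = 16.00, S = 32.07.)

Assume 100 g: 55.05 g Ba, 19.24 g O, 25.71 g S.
Moles — Ba: 55.05 / 137.33 = 0.4009 mol; O: 19.24 / 16.00 = 1.202 mol; S: 25.71 / 32.07 = 0.8017 mol
Ratios (÷ 0.4009): Ba 1.000, O 3.000, S 2.000
≈ 1:3:2 → BaO3S2

BaO3S2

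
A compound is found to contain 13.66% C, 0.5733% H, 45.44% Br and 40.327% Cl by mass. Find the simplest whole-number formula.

Assume 100 g: 13.66 g C, 0.5733 g H, 45.44 g Br, 40.327 g Cl.
C: 13.66 g ÷ 12.01 g/mol = 1.137 mol
H: 0.5733 g ÷ 1.008 g/mol = 0.5687 mol
Br: 45.44 g ÷ 79.90 g/mol = 0.5687 mol
Cl: 40.327 g ÷ 35.45 g/mol = 1.138 mol
Smallest is Br at 0.5687 mol; normalising gives C 2.000, H 1.000, Br 1.000, Cl 2.000
≈ 2:1:1:2 → C2HBrCl2

C2HBrCl2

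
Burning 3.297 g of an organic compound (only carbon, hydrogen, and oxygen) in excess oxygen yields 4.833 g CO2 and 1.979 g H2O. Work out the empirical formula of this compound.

CH2O

mol C = 4.833 / 44.01 = 0.1098; mass C = 0.1098 × 12.01 = 1.319 g
mol H = 2 × (1.979 / 18.02) = 0.2196; mass H = 0.2196 × 1.008 = 0.2214 g
mass O = 3.297 − (1.540) = 1.757 g → mol O = 0.1098
Smallest is O at 0.1098 mol; normalising gives C 1.000, H 2.001, O 1.000
→ CH2O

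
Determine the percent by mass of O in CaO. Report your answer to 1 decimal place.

Molar mass = 1(40.08) + 1(16.00) = 56.080 g/mol
Mass of O per mole = 1 × 16.00 = 16.000 g
% O = 16.000 / 56.080 × 100 = 28.5%

28.5%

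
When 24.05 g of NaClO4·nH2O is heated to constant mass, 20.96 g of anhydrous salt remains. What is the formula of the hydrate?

Mass of water lost = 24.05 − 20.96 = 3.09 g → 3.09 / 18.02 = 0.1715 mol H2O
Molar mass of NaClO4 = 122.44 g/mol → mol NaClO4 = 20.96 / 122.44 = 0.1712
n = 0.1715 / 0.1712 = 1.00 ≈ 1 → NaClO4·H2O

NaClO4·H2O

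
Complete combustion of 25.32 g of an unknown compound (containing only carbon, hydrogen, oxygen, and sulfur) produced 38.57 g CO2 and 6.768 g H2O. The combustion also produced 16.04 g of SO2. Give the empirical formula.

C7H6O3S2

mol C = 38.57 / 44.01 = 0.8764; mass C = 0.8764 × 12.01 = 10.53 g
mol H = 2 × (6.768 / 18.02) = 0.7512; mass H = 0.7512 × 1.008 = 0.7572 g
mol S = 16.04 / 64.07 = 0.2504; mass S = 8.029 g
mass O = 25.32 − (19.31) = 6.009 g → mol O = 0.3755
Smallest is S at 0.2504 mol; normalising gives C 3.501, H 3.000, O 1.500, S 1.000
Multiply by 2: C 7.00, H 6.00, O 3.00, S 2.00 → C7H6O3S2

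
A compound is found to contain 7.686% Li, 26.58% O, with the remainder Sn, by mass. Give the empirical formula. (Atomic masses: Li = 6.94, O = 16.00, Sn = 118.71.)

Assume 100 g: 7.686 g Li, 26.58 g O, 65.734 g Sn.
n(Li) = 7.686/6.94 = 1.107, n(O) = 26.58/16.00 = 1.661, n(Sn) = 65.734/118.71 = 0.5537
Divide by the smallest (0.5537 mol Sn): Li 2.000, O 3.000, Sn 1.000
Ratio ≈ 2:3:1, so the empirical formula is Li2O3Sn

Li2O3Sn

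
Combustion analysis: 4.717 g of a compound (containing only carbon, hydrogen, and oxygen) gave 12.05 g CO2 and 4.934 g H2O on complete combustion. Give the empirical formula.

C5H10O

mol C = 12.05 / 44.01 = 0.2738; mass C = 0.2738 × 12.01 = 3.288 g
mol H = 2 × (4.934 / 18.02) = 0.5476; mass H = 0.5476 × 1.008 = 0.5520 g
mass O = 4.717 − (3.840) = 0.8767 g → mol O = 0.05479
Smallest is O at 0.05479 mol; normalising gives C 4.997, H 9.995, O 1.000
Ratio ≈ 5:10:1, so the empirical formula is C5H10O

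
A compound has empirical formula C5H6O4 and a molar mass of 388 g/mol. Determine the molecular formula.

Empirical-formula mass = 130.10 g/mol
n = 388 / 130.10 = 2.98 ≈ 3
Molecular formula = (C5H6O4)3 = C15H18O12

C15H18O12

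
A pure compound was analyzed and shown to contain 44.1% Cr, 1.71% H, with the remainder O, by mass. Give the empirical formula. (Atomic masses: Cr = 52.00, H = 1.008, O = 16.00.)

Assume 100 g: 44.1 g Cr, 1.71 g H, 54.19 g O.
Moles — Cr: 44.1 / 52.00 = 0.8481 mol; H: 1.71 / 1.008 = 1.696 mol; O: 54.19 / 16.00 = 3.387 mol
Ratios (÷ 0.8481): Cr 1.000, H 2.000, O 3.994
≈ 1:2:4 → CrH2O4

CrH2O4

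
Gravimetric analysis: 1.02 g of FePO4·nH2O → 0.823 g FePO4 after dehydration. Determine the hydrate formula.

Mass of water lost = 1.02 − 0.823 = 0.197 g → 0.197 / 18.02 = 0.01093 mol H2O
Molar mass of FePO4 = 150.82 g/mol → mol FePO4 = 0.823 / 150.82 = 0.005457
n = 0.01093 / 0.005457 = 2.00 ≈ 2 → FePO4·2H2O

FePO4·2H2O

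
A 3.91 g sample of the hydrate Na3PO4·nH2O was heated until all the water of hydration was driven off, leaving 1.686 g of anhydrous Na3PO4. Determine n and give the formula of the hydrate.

Mass of water lost = 3.91 − 1.686 = 2.224 g → 2.224 / 18.02 = 0.1234 mol H2O
Molar mass of Na3PO4 = 163.94 g/mol → mol Na3PO4 = 1.686 / 163.94 = 0.01028
n = 0.1234 / 0.01028 = 12.00 ≈ 12 → Na3PO4·12H2O

Na3PO4·12H2O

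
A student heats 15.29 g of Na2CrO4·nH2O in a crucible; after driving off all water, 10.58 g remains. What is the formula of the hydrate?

Na2CrO4·4H2O

Mass of water lost = 15.29 − 10.58 = 4.71 g → 4.71 / 18.02 = 0.2614 mol H2O
Molar mass of Na2CrO4 = 161.98 g/mol → mol Na2CrO4 = 10.58 / 161.98 = 0.06532
n = 0.2614 / 0.06532 = 4.00 ≈ 4 → Na2CrO4·4H2O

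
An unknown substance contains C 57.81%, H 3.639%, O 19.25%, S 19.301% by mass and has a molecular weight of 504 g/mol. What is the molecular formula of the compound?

Assume 100 g: 57.81 g C, 3.639 g H, 19.25 g O, 19.301 g S.
C: 57.81 g ÷ 12.01 g/mol = 4.813 mol
H: 3.639 g ÷ 1.008 g/mol = 3.61 mol
O: 19.25 g ÷ 16.00 g/mol = 1.203 mol
S: 19.301 g ÷ 32.07 g/mol = 0.6018 mol
Ratios (÷ 0.6018): C 7.998, H 5.998, O 1.999, S 1.000
Ratio ≈ 8:6:2:1, so the empirical formula is C8H6O2S
Empirical-formula mass = 166.20 g/mol
n = 504 / 166.20 = 3.03 ≈ 3
Molecular formula = (C8H6O2S)×3 = C24H18O6S3

C24H18O6S3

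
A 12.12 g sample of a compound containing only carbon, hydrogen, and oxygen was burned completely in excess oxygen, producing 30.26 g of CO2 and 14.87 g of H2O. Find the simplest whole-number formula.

C5H12O

mol C = 30.26 / 44.01 = 0.6876; mass C = 0.6876 × 12.01 = 8.258 g
mol H = 2 × (14.87 / 18.02) = 1.650; mass H = 1.650 × 1.008 = 1.664 g
mass O = 12.12 − (9.921) = 2.199 g → mol O = 0.1374
Smallest is O at 0.1374 mol; normalising gives C 5.004, H 12.010, O 1.000
→ C5H12O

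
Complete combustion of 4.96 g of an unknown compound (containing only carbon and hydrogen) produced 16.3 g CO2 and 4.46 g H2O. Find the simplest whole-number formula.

mol C = 16.3 / 44.01 = 0.3704; mass C = 0.3704 × 12.01 = 4.448 g
mol H = 2 × (4.46 / 18.02) = 0.4950; mass H = 0.4950 × 1.008 = 0.4990 g
Ratios (÷ 0.3704): C 1.000, H 1.337
Scaling by 3: C 3.00, H 4.01 → C3H4

C3H4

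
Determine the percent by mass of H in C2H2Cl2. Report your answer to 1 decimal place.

2.1%

Molar mass = 2(12.01) + 2(1.008) + 2(35.45) = 96.936 g/mol
Mass of H per mole = 2 × 1.008 = 2.016 g
% H = 2.016 / 96.936 × 100 = 2.1%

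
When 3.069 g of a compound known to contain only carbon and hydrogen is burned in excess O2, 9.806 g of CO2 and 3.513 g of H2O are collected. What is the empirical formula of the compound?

C4H7

mol C = 9.806 / 44.01 = 0.2228; mass C = 0.2228 × 12.01 = 2.676 g
mol H = 2 × (3.513 / 18.02) = 0.3899; mass H = 0.3899 × 1.008 = 0.3930 g
Divide by the smallest (0.2228 mol C): C 1.000, H 1.750
Scaling by 4: C 4.00, H 7.00 → C4H7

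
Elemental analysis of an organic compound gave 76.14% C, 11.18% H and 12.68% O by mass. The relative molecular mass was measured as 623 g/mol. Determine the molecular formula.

Assume 100 g: 76.14 g C, 11.18 g H, 12.68 g O.
Moles — C: 76.14 / 12.01 = 6.34 mol; H: 11.18 / 1.008 = 11.09 mol; O: 12.68 / 16.00 = 0.7925 mol
Divide by the smallest (0.7925 mol O): C 8.000, H 13.995, O 1.000
Ratio ≈ 8:14:1, so the empirical formula is C8H14O
Empirical-formula mass = 126.19 g/mol
n = 623 / 126.19 = 4.94 ≈ 5
Molecular formula = (C8H14O)×5 = C40H70O5

C40H70O5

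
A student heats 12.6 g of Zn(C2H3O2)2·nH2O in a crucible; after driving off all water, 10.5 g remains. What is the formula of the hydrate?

Zn(C2H3O2)2·2H2O

Mass of water lost = 12.6 − 10.5 = 2.1 g → 2.1 / 18.02 = 0.1165 mol H2O
Molar mass of Zn(C2H3O2)2 = 183.47 g/mol → mol Zn(C2H3O2)2 = 10.5 / 183.47 = 0.05723
n = 0.1165 / 0.05723 = 2.04 ≈ 2 → Zn(C2H3O2)2·2H2O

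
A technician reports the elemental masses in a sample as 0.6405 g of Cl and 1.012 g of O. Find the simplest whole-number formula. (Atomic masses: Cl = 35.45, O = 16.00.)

Cl2O7

Cl: 0.6405 g ÷ 35.45 g/mol = 0.01807 mol
O: 1.012 g ÷ 16.00 g/mol = 0.06325 mol
Ratios (÷ 0.01807): Cl 1.000, O 3.501
Scaling by 2: Cl 2.00, O 7.00 → Cl2O7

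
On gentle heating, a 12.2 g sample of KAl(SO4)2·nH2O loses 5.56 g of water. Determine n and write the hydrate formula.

KAl(SO4)2·12H2O

Mass of anhydrous KAl(SO4)2 = 12.2 − 5.56 = 6.64 g
mol H2O = 5.56 / 18.02 = 0.3085
Molar mass of KAl(SO4)2 = 258.22 g/mol → mol KAl(SO4)2 = 6.64 / 258.22 = 0.02571
n = 0.3085 / 0.02571 = 12.00 ≈ 12 → KAl(SO4)2·12H2O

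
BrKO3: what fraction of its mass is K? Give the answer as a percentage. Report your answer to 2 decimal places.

23.41%

Molar mass = 1(79.90) + 1(39.10) + 3(16.00) = 167.000 g/mol
Mass of K per mole = 1 × 39.10 = 39.100 g
% K = 39.100 / 167.000 × 100 = 23.41%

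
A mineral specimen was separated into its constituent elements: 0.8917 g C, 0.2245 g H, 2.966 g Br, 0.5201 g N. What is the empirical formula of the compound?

C2H6BrN

C: 0.8917 g ÷ 12.01 g/mol = 0.07425 mol
H: 0.2245 g ÷ 1.008 g/mol = 0.2227 mol
Br: 2.966 g ÷ 79.90 g/mol = 0.03712 mol
N: 0.5201 g ÷ 14.01 g/mol = 0.03712 mol
Divide by the smallest (0.03712 mol Br): C 2.000, H 6.000, Br 1.000, N 1.000
→ C2H6BrN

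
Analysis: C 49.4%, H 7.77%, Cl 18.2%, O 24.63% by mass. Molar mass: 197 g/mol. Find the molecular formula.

Assume 100 g: 49.4 g C, 7.77 g H, 18.2 g Cl, 24.63 g O.
n(C) = 49.4/12.01 = 4.113, n(H) = 7.77/1.008 = 7.708, n(Cl) = 18.2/35.45 = 0.5134, n(O) = 24.63/16.00 = 1.539
Divide by the smallest (0.5134 mol Cl): C 8.012, H 15.014, Cl 1.000, O 2.998
→ C8H15ClO3
Empirical-formula mass = 194.65 g/mol
n = 197 / 194.65 = 1.01 ≈ 1
Molecular formula = empirical formula = C8H15ClO3

C8H15ClO3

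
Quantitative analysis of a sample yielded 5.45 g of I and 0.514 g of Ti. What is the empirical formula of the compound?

I4Ti

I: 5.45 g ÷ 126.90 g/mol = 0.04295 mol
Ti: 0.514 g ÷ 47.87 g/mol = 0.01074 mol
Ratios (÷ 0.01074): I 4.000, Ti 1.000
Ratio ≈ 4:1, so the empirical formula is I4Ti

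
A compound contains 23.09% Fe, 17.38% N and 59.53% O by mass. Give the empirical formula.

Assume 100 g: 23.09 g Fe, 17.38 g N, 59.53 g O.
n(Fe) = 23.09/55.85 = 0.4134, n(N) = 17.38/14.01 = 1.241, n(O) = 59.53/16.00 = 3.721
Divide by the smallest (0.4134 mol Fe): Fe 1.000, N 3.001, O 8.999
≈ 1:3:9 → FeN3O9

FeN3O9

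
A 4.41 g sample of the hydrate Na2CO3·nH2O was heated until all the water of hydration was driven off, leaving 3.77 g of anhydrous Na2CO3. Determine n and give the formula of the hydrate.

Mass of water lost = 4.41 − 3.77 = 0.64 g → 0.64 / 18.02 = 0.03552 mol H2O
Molar mass of Na2CO3 = 105.99 g/mol → mol Na2CO3 = 3.77 / 105.99 = 0.03557
n = 0.03552 / 0.03557 = 1.00 ≈ 1 → Na2CO3·H2O

Na2CO3·H2O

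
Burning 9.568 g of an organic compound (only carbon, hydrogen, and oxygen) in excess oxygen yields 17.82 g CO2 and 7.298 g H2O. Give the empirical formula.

mol C = 17.82 / 44.01 = 0.4049; mass C = 0.4049 × 12.01 = 4.863 g
mol H = 2 × (7.298 / 18.02) = 0.8100; mass H = 0.8100 × 1.008 = 0.8165 g
mass O = 9.568 − (5.679) = 3.889 g → mol O = 0.2430
Smallest is O at 0.243 mol; normalising gives C 1.666, H 3.333, O 1.000
Multiply by 3: C 5.00, H 10.00, O 3.00 → C5H10O3

C5H10O3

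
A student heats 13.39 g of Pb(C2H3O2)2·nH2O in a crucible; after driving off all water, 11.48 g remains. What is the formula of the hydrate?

Pb(C2H3O2)2·3H2O

Mass of water lost = 13.39 − 11.48 = 1.91 g → 1.91 / 18.02 = 0.106 mol H2O
Molar mass of Pb(C2H3O2)2 = 325.29 g/mol → mol Pb(C2H3O2)2 = 11.48 / 325.29 = 0.03529
n = 0.106 / 0.03529 = 3.00 ≈ 3 → Pb(C2H3O2)2·3H2O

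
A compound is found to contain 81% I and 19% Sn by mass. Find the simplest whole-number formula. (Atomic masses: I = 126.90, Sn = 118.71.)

I4Sn

Assume 100 g: 81 g I, 19 g Sn.
Moles — I: 81 / 126.90 = 0.6383 mol; Sn: 19 / 118.71 = 0.1601 mol
Smallest is Sn at 0.1601 mol; normalising gives I 3.988, Sn 1.000
→ I4Sn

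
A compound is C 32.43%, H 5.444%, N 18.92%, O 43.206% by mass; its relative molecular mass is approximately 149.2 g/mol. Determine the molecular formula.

Assume 100 g: 32.43 g C, 5.444 g H, 18.92 g N, 43.206 g O.
C: 32.43 g ÷ 12.01 g/mol = 2.7 mol
H: 5.444 g ÷ 1.008 g/mol = 5.401 mol
N: 18.92 g ÷ 14.01 g/mol = 1.35 mol
O: 43.206 g ÷ 16.00 g/mol = 2.7 mol
Smallest is N at 1.35 mol; normalising gives C 1.999, H 3.999, N 1.000, O 2.000
→ C2H4NO2
Empirical-formula mass = 74.06 g/mol
n = 149.2 / 74.06 = 2.01 ≈ 2
Molecular formula = (C2H4NO2)×2 = C4H8N2O4

C4H8N2O4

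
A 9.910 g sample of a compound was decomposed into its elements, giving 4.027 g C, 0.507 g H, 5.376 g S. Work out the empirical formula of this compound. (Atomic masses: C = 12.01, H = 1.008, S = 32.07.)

C: 4.027 g ÷ 12.01 g/mol = 0.3353 mol
H: 0.507 g ÷ 1.008 g/mol = 0.503 mol
S: 5.376 g ÷ 32.07 g/mol = 0.1676 mol
Divide by the smallest (0.1676 mol S): C 2.000, H 3.000, S 1.000
Ratio ≈ 2:3:1, so the empirical formula is C2H3S

C2H3S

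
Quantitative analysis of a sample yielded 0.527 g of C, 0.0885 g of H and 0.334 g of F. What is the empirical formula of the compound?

n(C) = 0.527/12.01 = 0.04388, n(H) = 0.0885/1.008 = 0.0878, n(F) = 0.334/19.00 = 0.01758
Ratios (÷ 0.01758): C 2.496, H 4.994, F 1.000
Multiply by 2: C 4.99, H 9.99, F 2.00 → C5H10F2

C5H10F2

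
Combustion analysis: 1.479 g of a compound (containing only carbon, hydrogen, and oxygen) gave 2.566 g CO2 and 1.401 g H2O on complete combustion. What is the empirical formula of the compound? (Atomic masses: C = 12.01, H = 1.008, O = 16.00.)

C3H8O2

mol C = 2.566 / 44.01 = 0.05830; mass C = 0.05830 × 12.01 = 0.7002 g
mol H = 2 × (1.401 / 18.02) = 0.1555; mass H = 0.1555 × 1.008 = 0.1567 g
mass O = 1.479 − (0.8570) = 0.6220 g → mol O = 0.03888
Divide by the smallest (0.03888 mol O): C 1.500, H 4.000, O 1.000
×2: C 3.00, H 8.00, O 2.00 → C3H8O2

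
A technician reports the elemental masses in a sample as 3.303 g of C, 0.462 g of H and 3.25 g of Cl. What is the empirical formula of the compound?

C: 3.303 g ÷ 12.01 g/mol = 0.275 mol
H: 0.462 g ÷ 1.008 g/mol = 0.4583 mol
Cl: 3.25 g ÷ 35.45 g/mol = 0.09168 mol
Ratios (÷ 0.09168): C 3.000, H 4.999, Cl 1.000
→ C3H5Cl

C3H5Cl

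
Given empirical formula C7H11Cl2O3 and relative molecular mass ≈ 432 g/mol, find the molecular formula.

Empirical-formula mass = 214.06 g/mol
n = 432 / 214.06 = 2.02 ≈ 2
Molecular formula = (C7H11Cl2O3)2 = C14H22Cl4O6

C14H22Cl4O6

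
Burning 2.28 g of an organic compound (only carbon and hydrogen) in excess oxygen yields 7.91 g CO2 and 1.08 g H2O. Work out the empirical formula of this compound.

mol C = 7.91 / 44.01 = 0.1797; mass C = 0.1797 × 12.01 = 2.159 g
mol H = 2 × (1.08 / 18.02) = 0.1199; mass H = 0.1199 × 1.008 = 0.1208 g
Ratios (÷ 0.1199): C 1.499, H 1.000
Scaling by 2: C 3.00, H 2.00 → C3H2

C3H2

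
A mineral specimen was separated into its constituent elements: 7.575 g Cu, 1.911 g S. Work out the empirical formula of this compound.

Moles — Cu: 7.575 / 63.55 = 0.1192 mol; S: 1.911 / 32.07 = 0.05959 mol
Ratios (÷ 0.05959): Cu 2.000, S 1.000
≈ 2:1 → Cu2S

Cu2S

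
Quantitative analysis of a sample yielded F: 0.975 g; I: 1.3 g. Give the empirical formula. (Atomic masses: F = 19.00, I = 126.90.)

F: 0.975 g ÷ 19.00 g/mol = 0.05132 mol
I: 1.3 g ÷ 126.90 g/mol = 0.01024 mol
Smallest is I at 0.01024 mol; normalising gives F 5.009, I 1.000
→ F5I

F5I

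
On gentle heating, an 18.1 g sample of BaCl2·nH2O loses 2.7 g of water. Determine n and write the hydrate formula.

BaCl2·2H2O

Mass of anhydrous BaCl2 = 18.1 − 2.7 = 15.4 g
mol H2O = 2.7 / 18.02 = 0.1498
Molar mass of BaCl2 = 208.23 g/mol → mol BaCl2 = 15.4 / 208.23 = 0.07396
n = 0.1498 / 0.07396 = 2.03 ≈ 2 → BaCl2·2H2O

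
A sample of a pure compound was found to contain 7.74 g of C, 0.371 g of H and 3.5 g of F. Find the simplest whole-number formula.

n(C) = 7.74/12.01 = 0.6445, n(H) = 0.371/1.008 = 0.3681, n(F) = 3.5/19.00 = 0.1842
Ratios (÷ 0.1842): C 3.499, H 1.998, F 1.000
Multiply by 2: C 7.00, H 4.00, F 2.00 → C7H4F2

C7H4F2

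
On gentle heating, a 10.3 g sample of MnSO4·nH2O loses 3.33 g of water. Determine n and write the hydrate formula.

Mass of anhydrous MnSO4 = 10.3 − 3.33 = 6.97 g
mol H2O = 3.33 / 18.02 = 0.1848
Molar mass of MnSO4 = 151.01 g/mol → mol MnSO4 = 6.97 / 151.01 = 0.04616
n = 0.1848 / 0.04616 = 4.00 ≈ 4 → MnSO4·4H2O

MnSO4·4H2O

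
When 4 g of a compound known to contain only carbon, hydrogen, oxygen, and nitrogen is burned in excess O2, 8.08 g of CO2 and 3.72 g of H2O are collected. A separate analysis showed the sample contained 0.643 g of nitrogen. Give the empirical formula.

C4H9NO

mol C = 8.08 / 44.01 = 0.1836; mass C = 0.1836 × 12.01 = 2.205 g
mol H = 2 × (3.72 / 18.02) = 0.4129; mass H = 0.4129 × 1.008 = 0.4162 g
mol N = 0.643 / 14.01 = 0.04590
mass O = 4 − (3.264) = 0.7359 g → mol O = 0.04599
Ratios (÷ 0.0459): C 4.000, H 8.996, N 1.000, O 1.002
→ C4H9NO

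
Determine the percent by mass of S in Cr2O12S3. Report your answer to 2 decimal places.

24.53%

Molar mass = 2(52.00) + 12(16.00) + 3(32.07) = 392.210 g/mol
Mass of S per mole = 3 × 32.07 = 96.210 g
% S = 96.210 / 392.210 × 100 = 24.53%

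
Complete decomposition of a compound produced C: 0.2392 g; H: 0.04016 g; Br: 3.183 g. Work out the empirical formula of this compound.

CH2Br2

n(C) = 0.2392/12.01 = 0.01992, n(H) = 0.04016/1.008 = 0.03984, n(Br) = 3.183/79.90 = 0.03984
Ratios (÷ 0.01992): C 1.000, H 2.000, Br 2.000
Ratio ≈ 1:2:2, so the empirical formula is CH2Br2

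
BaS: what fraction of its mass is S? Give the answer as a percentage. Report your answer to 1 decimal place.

18.9%

Molar mass = 1(137.33) + 1(32.07) = 169.400 g/mol
Mass of S per mole = 1 × 32.07 = 32.070 g
% S = 32.070 / 169.400 × 100 = 18.9%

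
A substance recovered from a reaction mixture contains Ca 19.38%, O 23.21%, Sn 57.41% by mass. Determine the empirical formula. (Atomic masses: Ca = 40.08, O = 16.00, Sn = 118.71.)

Assume 100 g: 19.38 g Ca, 23.21 g O, 57.41 g Sn.
Moles — Ca: 19.38 / 40.08 = 0.4835 mol; O: 23.21 / 16.00 = 1.451 mol; Sn: 57.41 / 118.71 = 0.4836 mol
Smallest is Ca at 0.4835 mol; normalising gives Ca 1.000, O 3.000, Sn 1.000
→ CaO3Sn

CaO3Sn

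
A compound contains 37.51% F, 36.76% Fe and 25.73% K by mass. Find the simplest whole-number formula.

Assume 100 g: 37.51 g F, 36.76 g Fe, 25.73 g K.
F: 37.51 g ÷ 19.00 g/mol = 1.974 mol
Fe: 36.76 g ÷ 55.85 g/mol = 0.6582 mol
K: 25.73 g ÷ 39.10 g/mol = 0.6581 mol
Ratios (÷ 0.6581): F 3.000, Fe 1.000, K 1.000
≈ 3:1:1 → F3FeK

F3FeK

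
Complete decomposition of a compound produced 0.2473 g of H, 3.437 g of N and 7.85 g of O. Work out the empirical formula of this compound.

HNO2

Moles — H: 0.2473 / 1.008 = 0.2453 mol; N: 3.437 / 14.01 = 0.2453 mol; O: 7.85 / 16.00 = 0.4906 mol
Smallest is N at 0.2453 mol; normalising gives H 1.000, N 1.000, O 2.000
Ratio ≈ 1:1:2, so the empirical formula is HNO2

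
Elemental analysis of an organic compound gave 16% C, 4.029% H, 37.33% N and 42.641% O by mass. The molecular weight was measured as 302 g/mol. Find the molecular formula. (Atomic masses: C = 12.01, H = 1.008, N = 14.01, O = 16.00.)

C4H12N8O8

Assume 100 g: 16 g C, 4.029 g H, 37.33 g N, 42.641 g O.
Moles — C: 16 / 12.01 = 1.332 mol; H: 4.029 / 1.008 = 3.997 mol; N: 37.33 / 14.01 = 2.665 mol; O: 42.641 / 16.00 = 2.665 mol
Divide by the smallest (1.332 mol C): C 1.000, H 3.000, N 2.000, O 2.000
≈ 1:3:2:2 → CH3N2O2
Empirical-formula mass = 75.05 g/mol
n = 302 / 75.05 = 4.02 ≈ 4
Molecular formula = (CH3N2O2)×4 = C4H12N8O8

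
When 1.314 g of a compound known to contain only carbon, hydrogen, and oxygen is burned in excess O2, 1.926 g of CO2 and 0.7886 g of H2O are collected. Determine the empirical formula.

mol C = 1.926 / 44.01 = 0.04376; mass C = 0.04376 × 12.01 = 0.5256 g
mol H = 2 × (0.7886 / 18.02) = 0.08752; mass H = 0.08752 × 1.008 = 0.08823 g
mass O = 1.314 − (0.6138) = 0.7002 g → mol O = 0.04376
Divide by the smallest (0.04376 mol O): C 1.000, H 2.000, O 1.000
→ CH2O

CH2O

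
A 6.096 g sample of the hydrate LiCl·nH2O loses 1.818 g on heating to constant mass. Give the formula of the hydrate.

Mass of anhydrous LiCl = 6.096 − 1.818 = 4.278 g
mol H2O = 1.818 / 18.02 = 0.1009
Molar mass of LiCl = 42.39 g/mol → mol LiCl = 4.278 / 42.39 = 0.1009
n = 0.1009 / 0.1009 = 1.00 ≈ 1 → LiCl·H2O

LiCl·H2O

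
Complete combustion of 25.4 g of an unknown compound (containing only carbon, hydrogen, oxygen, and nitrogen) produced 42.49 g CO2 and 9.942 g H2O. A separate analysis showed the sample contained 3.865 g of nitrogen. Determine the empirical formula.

mol C = 42.49 / 44.01 = 0.9655; mass C = 0.9655 × 12.01 = 11.60 g
mol H = 2 × (9.942 / 18.02) = 1.103; mass H = 1.103 × 1.008 = 1.112 g
mol N = 3.865 / 14.01 = 0.2759
mass O = 25.4 − (16.57) = 8.828 g → mol O = 0.5517
Smallest is N at 0.2759 mol; normalising gives C 3.500, H 4.000, N 1.000, O 2.000
Multiply by 2: C 7.00, H 8.00, N 2.00, O 4.00 → C7H8N2O4

C7H8N2O4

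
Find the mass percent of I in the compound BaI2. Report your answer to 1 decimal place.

64.9%

Molar mass = 1(137.33) + 2(126.90) = 391.130 g/mol
Mass of I per mole = 2 × 126.90 = 253.800 g
% I = 253.800 / 391.130 × 100 = 64.9%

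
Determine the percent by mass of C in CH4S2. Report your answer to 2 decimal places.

Molar mass = 1(12.01) + 4(1.008) + 2(32.07) = 80.182 g/mol
Mass of C per mole = 1 × 12.01 = 12.010 g
% C = 12.010 / 80.182 × 100 = 14.98%

14.98%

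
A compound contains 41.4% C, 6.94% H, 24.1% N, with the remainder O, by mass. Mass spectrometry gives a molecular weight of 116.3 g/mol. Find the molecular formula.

C4H8N2O2

Assume 100 g: 41.4 g C, 6.94 g H, 24.1 g N, 27.56 g O.
Moles — C: 41.4 / 12.01 = 3.447 mol; H: 6.94 / 1.008 = 6.885 mol; N: 24.1 / 14.01 = 1.72 mol; O: 27.56 / 16.00 = 1.722 mol
Smallest is N at 1.72 mol; normalising gives C 2.004, H 4.002, N 1.000, O 1.001
Ratio ≈ 2:4:1:1, so the empirical formula is C2H4NO
Empirical-formula mass = 58.06 g/mol
n = 116.3 / 58.06 = 2.00 ≈ 2
Molecular formula = (C2H4NO)×2 = C4H8N2O2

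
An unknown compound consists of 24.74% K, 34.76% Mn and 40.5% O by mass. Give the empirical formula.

KMnO4

Assume 100 g: 24.74 g K, 34.76 g Mn, 40.5 g O.
Moles — K: 24.74 / 39.10 = 0.6327 mol; Mn: 34.76 / 54.94 = 0.6327 mol; O: 40.5 / 16.00 = 2.531 mol
Ratios (÷ 0.6327): K 1.000, Mn 1.000, O 4.001
→ KMnO4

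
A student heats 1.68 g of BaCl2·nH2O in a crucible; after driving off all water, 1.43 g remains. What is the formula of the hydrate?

BaCl2·2H2O

Mass of water lost = 1.68 − 1.43 = 0.25 g → 0.25 / 18.02 = 0.01387 mol H2O
Molar mass of BaCl2 = 208.23 g/mol → mol BaCl2 = 1.43 / 208.23 = 0.006867
n = 0.01387 / 0.006867 = 2.02 ≈ 2 → BaCl2·2H2O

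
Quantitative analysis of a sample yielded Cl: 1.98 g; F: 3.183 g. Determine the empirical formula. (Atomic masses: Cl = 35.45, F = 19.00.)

ClF3

Cl: 1.98 g ÷ 35.45 g/mol = 0.05585 mol
F: 3.183 g ÷ 19.00 g/mol = 0.1675 mol
Smallest is Cl at 0.05585 mol; normalising gives Cl 1.000, F 2.999
→ ClF3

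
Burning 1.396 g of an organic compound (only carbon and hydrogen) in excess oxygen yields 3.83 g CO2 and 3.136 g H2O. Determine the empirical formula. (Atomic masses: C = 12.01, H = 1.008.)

mol C = 3.83 / 44.01 = 0.08703; mass C = 0.08703 × 12.01 = 1.045 g
mol H = 2 × (3.136 / 18.02) = 0.3481; mass H = 0.3481 × 1.008 = 0.3508 g
Divide by the smallest (0.08703 mol C): C 1.000, H 3.999
→ CH4

CH4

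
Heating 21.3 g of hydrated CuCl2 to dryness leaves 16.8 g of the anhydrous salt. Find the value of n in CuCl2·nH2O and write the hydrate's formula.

CuCl2·2H2O

Mass of water lost = 21.3 − 16.8 = 4.5 g → 4.5 / 18.02 = 0.2497 mol H2O
Molar mass of CuCl2 = 134.45 g/mol → mol CuCl2 = 16.8 / 134.45 = 0.125
n = 0.2497 / 0.125 = 2.00 ≈ 2 → CuCl2·2H2O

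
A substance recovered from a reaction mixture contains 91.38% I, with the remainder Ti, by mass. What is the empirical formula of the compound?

I4Ti

Assume 100 g: 91.38 g I, 8.62 g Ti.
n(I) = 91.38/126.90 = 0.7201, n(Ti) = 8.62/47.87 = 0.1801
Ratios (÷ 0.1801): I 3.999, Ti 1.000
Ratio ≈ 4:1, so the empirical formula is I4Ti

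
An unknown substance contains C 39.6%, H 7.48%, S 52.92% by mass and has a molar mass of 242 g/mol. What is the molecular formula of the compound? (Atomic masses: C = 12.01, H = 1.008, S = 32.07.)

Assume 100 g: 39.6 g C, 7.48 g H, 52.92 g S.
Moles — C: 39.6 / 12.01 = 3.297 mol; H: 7.48 / 1.008 = 7.421 mol; S: 52.92 / 32.07 = 1.65 mol
Divide by the smallest (1.65 mol S): C 1.998, H 4.497, S 1.000
×2: C 4.00, H 8.99, S 2.00 → C4H9S2
Empirical-formula mass = 121.25 g/mol
n = 242 / 121.25 = 2.00 ≈ 2
Molecular formula = (C4H9S2)×2 = C8H18S4

C8H18S4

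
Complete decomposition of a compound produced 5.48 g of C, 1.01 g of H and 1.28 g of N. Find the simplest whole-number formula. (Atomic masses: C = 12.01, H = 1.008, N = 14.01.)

C5H11N

n(C) = 5.48/12.01 = 0.4563, n(H) = 1.01/1.008 = 1.002, n(N) = 1.28/14.01 = 0.09136
Smallest is N at 0.09136 mol; normalising gives C 4.994, H 10.967, N 1.000
→ C5H11N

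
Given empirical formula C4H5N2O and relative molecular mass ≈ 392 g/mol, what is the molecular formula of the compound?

C16H20N8O4

Empirical-formula mass = 97.10 g/mol
n = 392 / 97.10 = 4.04 ≈ 4
Molecular formula = (C4H5N2O)4 = C16H20N8O4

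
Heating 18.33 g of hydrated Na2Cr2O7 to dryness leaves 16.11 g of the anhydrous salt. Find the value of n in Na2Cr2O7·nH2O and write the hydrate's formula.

Na2Cr2O7·2H2O

Mass of water lost = 18.33 − 16.11 = 2.22 g → 2.22 / 18.02 = 0.1232 mol H2O
Molar mass of Na2Cr2O7 = 261.98 g/mol → mol Na2Cr2O7 = 16.11 / 261.98 = 0.06149
n = 0.1232 / 0.06149 = 2.00 ≈ 2 → Na2Cr2O7·2H2O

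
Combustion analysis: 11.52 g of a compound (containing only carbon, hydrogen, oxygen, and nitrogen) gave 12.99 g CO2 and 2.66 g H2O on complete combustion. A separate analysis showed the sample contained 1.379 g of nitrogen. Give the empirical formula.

C3H3NO4

mol C = 12.99 / 44.01 = 0.2952; mass C = 0.2952 × 12.01 = 3.545 g
mol H = 2 × (2.66 / 18.02) = 0.2952; mass H = 0.2952 × 1.008 = 0.2976 g
mol N = 1.379 / 14.01 = 0.09843
mass O = 11.52 − (5.221) = 6.299 g → mol O = 0.3937
Ratios (÷ 0.09843): C 2.999, H 2.999, N 1.000, O 3.999
Ratio ≈ 3:3:1:4, so the empirical formula is C3H3NO4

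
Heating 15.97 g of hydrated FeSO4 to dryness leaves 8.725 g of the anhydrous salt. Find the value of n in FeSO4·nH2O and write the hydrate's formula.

Mass of water lost = 15.97 − 8.725 = 7.245 g → 7.245 / 18.02 = 0.4021 mol H2O
Molar mass of FeSO4 = 151.92 g/mol → mol FeSO4 = 8.725 / 151.92 = 0.05743
n = 0.4021 / 0.05743 = 7.00 ≈ 7 → FeSO4·7H2O

FeSO4·7H2O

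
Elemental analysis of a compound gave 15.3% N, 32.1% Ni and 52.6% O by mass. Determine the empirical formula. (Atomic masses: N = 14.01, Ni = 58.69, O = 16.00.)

Assume 100 g: 15.3 g N, 32.1 g Ni, 52.6 g O.
n(N) = 15.3/14.01 = 1.092, n(Ni) = 32.1/58.69 = 0.5469, n(O) = 52.6/16.00 = 3.288
Divide by the smallest (0.5469 mol Ni): N 1.997, Ni 1.000, O 6.011
Ratio ≈ 2:1:6, so the empirical formula is N2NiO6

N2NiO6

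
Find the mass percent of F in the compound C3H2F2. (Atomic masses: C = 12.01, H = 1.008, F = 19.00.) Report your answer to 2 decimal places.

Molar mass = 3(12.01) + 2(1.008) + 2(19.00) = 76.046 g/mol
Mass of F per mole = 2 × 19.00 = 38.000 g
% F = 38.000 / 76.046 × 100 = 49.97%

49.97%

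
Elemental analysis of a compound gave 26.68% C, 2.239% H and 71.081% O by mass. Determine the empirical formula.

Assume 100 g: 26.68 g C, 2.239 g H, 71.081 g O.
Moles — C: 26.68 / 12.01 = 2.221 mol; H: 2.239 / 1.008 = 2.221 mol; O: 71.081 / 16.00 = 4.443 mol
Divide by the smallest (2.221 mol H): C 1.000, H 1.000, O 2.000
≈ 1:1:2 → CHO2

CHO2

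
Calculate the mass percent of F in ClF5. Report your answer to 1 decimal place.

72.8%

Molar mass = 1(35.45) + 5(19.00) = 130.450 g/mol
Mass of F per mole = 5 × 19.00 = 95.000 g
% F = 95.000 / 130.450 × 100 = 72.8%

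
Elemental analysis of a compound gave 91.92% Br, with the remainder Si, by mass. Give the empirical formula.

Assume 100 g: 91.92 g Br, 8.08 g Si.
n(Br) = 91.92/79.90 = 1.15, n(Si) = 8.08/28.09 = 0.2876
Smallest is Si at 0.2876 mol; normalising gives Br 3.999, Si 1.000
≈ 4:1 → Br4Si

Br4Si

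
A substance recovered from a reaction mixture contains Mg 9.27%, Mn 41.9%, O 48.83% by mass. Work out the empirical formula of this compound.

Assume 100 g: 9.27 g Mg, 41.9 g Mn, 48.83 g O.
Moles — Mg: 9.27 / 24.31 = 0.3813 mol; Mn: 41.9 / 54.94 = 0.7627 mol; O: 48.83 / 16.00 = 3.052 mol
Ratios (÷ 0.3813): Mg 1.000, Mn 2.000, O 8.003
≈ 1:2:8 → MgMn2O8

MgMn2O8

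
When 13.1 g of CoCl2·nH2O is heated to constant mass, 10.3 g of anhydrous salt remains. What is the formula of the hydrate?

CoCl2·2H2O

Mass of water lost = 13.1 − 10.3 = 2.8 g → 2.8 / 18.02 = 0.1554 mol H2O
Molar mass of CoCl2 = 129.83 g/mol → mol CoCl2 = 10.3 / 129.83 = 0.07933
n = 0.1554 / 0.07933 = 1.96 ≈ 2 → CoCl2·2H2O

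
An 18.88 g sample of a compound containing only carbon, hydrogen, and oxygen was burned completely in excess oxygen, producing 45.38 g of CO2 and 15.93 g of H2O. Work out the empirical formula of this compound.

mol C = 45.38 / 44.01 = 1.031; mass C = 1.031 × 12.01 = 12.38 g
mol H = 2 × (15.93 / 18.02) = 1.768; mass H = 1.768 × 1.008 = 1.782 g
mass O = 18.88 − (14.17) = 4.714 g → mol O = 0.2946
Ratios (÷ 0.2946): C 3.500, H 6.001, O 1.000
×2: C 7.00, H 12.00, O 2.00 → C7H12O2

C7H12O2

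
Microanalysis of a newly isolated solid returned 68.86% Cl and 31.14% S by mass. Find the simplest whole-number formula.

Assume 100 g: 68.86 g Cl, 31.14 g S.
n(Cl) = 68.86/35.45 = 1.942, n(S) = 31.14/32.07 = 0.971
Ratios (÷ 0.971): Cl 2.000, S 1.000
→ Cl2S

Cl2S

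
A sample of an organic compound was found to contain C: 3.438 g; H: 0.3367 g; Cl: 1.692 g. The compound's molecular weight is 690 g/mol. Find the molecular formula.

C: 3.438 g ÷ 12.01 g/mol = 0.2863 mol
H: 0.3367 g ÷ 1.008 g/mol = 0.334 mol
Cl: 1.692 g ÷ 35.45 g/mol = 0.04773 mol
Smallest is Cl at 0.04773 mol; normalising gives C 5.998, H 6.998, Cl 1.000
≈ 6:7:1 → C6H7Cl
Empirical-formula mass = 114.57 g/mol
n = 690 / 114.57 = 6.02 ≈ 6
Molecular formula = (C6H7Cl)×6 = C36H42Cl6

C36H42Cl6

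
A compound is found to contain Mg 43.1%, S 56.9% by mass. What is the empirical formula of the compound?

Assume 100 g: 43.1 g Mg, 56.9 g S.
Mg: 43.1 g ÷ 24.31 g/mol = 1.773 mol
S: 56.9 g ÷ 32.07 g/mol = 1.774 mol
Smallest is Mg at 1.773 mol; normalising gives Mg 1.000, S 1.001
→ MgS

MgS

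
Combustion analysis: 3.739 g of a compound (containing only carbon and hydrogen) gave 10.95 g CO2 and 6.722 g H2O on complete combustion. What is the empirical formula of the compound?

CH3

mol C = 10.95 / 44.01 = 0.2488; mass C = 0.2488 × 12.01 = 2.988 g
mol H = 2 × (6.722 / 18.02) = 0.7461; mass H = 0.7461 × 1.008 = 0.7520 g
Smallest is C at 0.2488 mol; normalising gives C 1.000, H 2.999
→ CH3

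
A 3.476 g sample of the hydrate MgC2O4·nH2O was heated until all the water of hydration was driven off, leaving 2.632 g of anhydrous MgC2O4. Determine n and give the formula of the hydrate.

MgC2O4·2H2O

Mass of water lost = 3.476 − 2.632 = 0.844 g → 0.844 / 18.02 = 0.04684 mol H2O
Molar mass of MgC2O4 = 112.33 g/mol → mol MgC2O4 = 2.632 / 112.33 = 0.02343
n = 0.04684 / 0.02343 = 2.00 ≈ 2 → MgC2O4·2H2O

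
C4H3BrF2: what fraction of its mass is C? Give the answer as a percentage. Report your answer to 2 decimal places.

Molar mass = 4(12.01) + 3(1.008) + 1(79.90) + 2(19.00) = 168.964 g/mol
Mass of C per mole = 4 × 12.01 = 48.040 g
% C = 48.040 / 168.964 × 100 = 28.43%

28.43%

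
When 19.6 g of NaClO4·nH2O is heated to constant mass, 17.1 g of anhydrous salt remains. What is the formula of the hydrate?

NaClO4·H2O

Mass of water lost = 19.6 − 17.1 = 2.5 g → 2.5 / 18.02 = 0.1387 mol H2O
Molar mass of NaClO4 = 122.44 g/mol → mol NaClO4 = 17.1 / 122.44 = 0.1397
n = 0.1387 / 0.1397 = 0.99 ≈ 1 → NaClO4·H2O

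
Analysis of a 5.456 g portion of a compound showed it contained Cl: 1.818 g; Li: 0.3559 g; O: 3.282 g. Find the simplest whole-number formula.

ClLiO4

n(Cl) = 1.818/35.45 = 0.05128, n(Li) = 0.3559/6.94 = 0.05128, n(O) = 3.282/16.00 = 0.2051
Ratios (÷ 0.05128): Cl 1.000, Li 1.000, O 4.000
Ratio ≈ 1:1:4, so the empirical formula is ClLiO4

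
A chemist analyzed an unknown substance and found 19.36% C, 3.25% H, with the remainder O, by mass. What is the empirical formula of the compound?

Assume 100 g: 19.36 g C, 3.25 g H, 77.39 g O.
n(C) = 19.36/12.01 = 1.612, n(H) = 3.25/1.008 = 3.224, n(O) = 77.39/16.00 = 4.837
Smallest is C at 1.612 mol; normalising gives C 1.000, H 2.000, O 3.001
≈ 1:2:3 → CH2O3

CH2O3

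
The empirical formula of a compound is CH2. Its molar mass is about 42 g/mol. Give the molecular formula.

C3H6

Empirical-formula mass = 14.03 g/mol
n = 42 / 14.03 = 2.99 ≈ 3
Molecular formula = (CH2)3 = C3H6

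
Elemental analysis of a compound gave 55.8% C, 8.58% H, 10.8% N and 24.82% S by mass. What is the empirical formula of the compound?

C6H11NS

Assume 100 g: 55.8 g C, 8.58 g H, 10.8 g N, 24.82 g S.
n(C) = 55.8/12.01 = 4.646, n(H) = 8.58/1.008 = 8.512, n(N) = 10.8/14.01 = 0.7709, n(S) = 24.82/32.07 = 0.7739
Divide by the smallest (0.7709 mol N): C 6.027, H 11.042, N 1.000, S 1.004
≈ 6:11:1:1 → C6H11NS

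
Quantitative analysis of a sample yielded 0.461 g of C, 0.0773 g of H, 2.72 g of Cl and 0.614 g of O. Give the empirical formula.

C: 0.461 g ÷ 12.01 g/mol = 0.03838 mol
H: 0.0773 g ÷ 1.008 g/mol = 0.07669 mol
Cl: 2.72 g ÷ 35.45 g/mol = 0.07673 mol
O: 0.614 g ÷ 16.00 g/mol = 0.03837 mol
Ratios (÷ 0.03837): C 1.000, H 1.998, Cl 1.999, O 1.000
→ CH2Cl2O

CH2Cl2O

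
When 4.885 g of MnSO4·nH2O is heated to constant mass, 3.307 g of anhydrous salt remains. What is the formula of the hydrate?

MnSO4·4H2O

Mass of water lost = 4.885 − 3.307 = 1.578 g → 1.578 / 18.02 = 0.08757 mol H2O
Molar mass of MnSO4 = 151.01 g/mol → mol MnSO4 = 3.307 / 151.01 = 0.0219
n = 0.08757 / 0.0219 = 4.00 ≈ 4 → MnSO4·4H2O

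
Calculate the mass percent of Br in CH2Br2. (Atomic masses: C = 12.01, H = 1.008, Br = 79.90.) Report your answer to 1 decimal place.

Molar mass = 1(12.01) + 2(1.008) + 2(79.90) = 173.826 g/mol
Mass of Br per mole = 2 × 79.90 = 159.800 g
% Br = 159.800 / 173.826 × 100 = 91.9%

91.9%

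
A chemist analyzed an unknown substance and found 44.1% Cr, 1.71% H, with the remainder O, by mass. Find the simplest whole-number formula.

CrH2O4

Assume 100 g: 44.1 g Cr, 1.71 g H, 54.19 g O.
Moles — Cr: 44.1 / 52.00 = 0.8481 mol; H: 1.71 / 1.008 = 1.696 mol; O: 54.19 / 16.00 = 3.387 mol
Ratios (÷ 0.8481): Cr 1.000, H 2.000, O 3.994
→ CrH2O4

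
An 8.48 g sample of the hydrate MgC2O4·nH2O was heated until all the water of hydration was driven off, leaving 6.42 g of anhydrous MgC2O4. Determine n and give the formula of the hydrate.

Mass of water lost = 8.48 − 6.42 = 2.06 g → 2.06 / 18.02 = 0.1143 mol H2O
Molar mass of MgC2O4 = 112.33 g/mol → mol MgC2O4 = 6.42 / 112.33 = 0.05715
n = 0.1143 / 0.05715 = 2.00 ≈ 2 → MgC2O4·2H2O

MgC2O4·2H2O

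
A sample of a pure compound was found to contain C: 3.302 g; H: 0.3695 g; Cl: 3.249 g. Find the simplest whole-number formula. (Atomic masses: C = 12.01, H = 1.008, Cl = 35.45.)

n(C) = 3.302/12.01 = 0.2749, n(H) = 0.3695/1.008 = 0.3666, n(Cl) = 3.249/35.45 = 0.09165
Divide by the smallest (0.09165 mol Cl): C 3.000, H 4.000, Cl 1.000
→ C3H4Cl

C3H4Cl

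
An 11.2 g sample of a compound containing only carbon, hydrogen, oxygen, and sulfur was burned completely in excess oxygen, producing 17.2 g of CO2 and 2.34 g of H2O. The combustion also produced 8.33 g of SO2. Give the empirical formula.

mol C = 17.2 / 44.01 = 0.3908; mass C = 0.3908 × 12.01 = 4.694 g
mol H = 2 × (2.34 / 18.02) = 0.2597; mass H = 0.2597 × 1.008 = 0.2618 g
mol S = 8.33 / 64.07 = 0.1300; mass S = 4.170 g
mass O = 11.2 − (9.125) = 2.075 g → mol O = 0.1297
Ratios (÷ 0.1297): C 3.014, H 2.003, O 1.000, S 1.003
Ratio ≈ 3:2:1:1, so the empirical formula is C3H2OS

C3H2OS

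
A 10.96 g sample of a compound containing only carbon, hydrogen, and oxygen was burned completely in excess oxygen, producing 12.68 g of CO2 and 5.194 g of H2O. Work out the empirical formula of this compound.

C2H4O3

mol C = 12.68 / 44.01 = 0.2881; mass C = 0.2881 × 12.01 = 3.460 g
mol H = 2 × (5.194 / 18.02) = 0.5765; mass H = 0.5765 × 1.008 = 0.5811 g
mass O = 10.96 − (4.041) = 6.919 g → mol O = 0.4324
Ratios (÷ 0.2881): C 1.000, H 2.001, O 1.501
Multiply by 2: C 2.00, H 4.00, O 3.00 → C2H4O3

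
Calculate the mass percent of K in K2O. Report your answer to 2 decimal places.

Molar mass = 2(39.10) + 1(16.00) = 94.200 g/mol
Mass of K per mole = 2 × 39.10 = 78.200 g
% K = 78.200 / 94.200 × 100 = 83.01%

83.01%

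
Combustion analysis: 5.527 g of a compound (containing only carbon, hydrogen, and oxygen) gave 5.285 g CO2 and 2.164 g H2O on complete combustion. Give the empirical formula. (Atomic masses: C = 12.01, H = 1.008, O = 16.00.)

CH2O2

mol C = 5.285 / 44.01 = 0.1201; mass C = 0.1201 × 12.01 = 1.442 g
mol H = 2 × (2.164 / 18.02) = 0.2402; mass H = 0.2402 × 1.008 = 0.2421 g
mass O = 5.527 − (1.684) = 3.843 g → mol O = 0.2402
Ratios (÷ 0.1201): C 1.000, H 2.000, O 2.000
→ CH2O2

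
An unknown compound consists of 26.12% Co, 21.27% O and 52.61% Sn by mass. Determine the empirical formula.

CoO3Sn

Assume 100 g: 26.12 g Co, 21.27 g O, 52.61 g Sn.
n(Co) = 26.12/58.93 = 0.4432, n(O) = 21.27/16.00 = 1.329, n(Sn) = 52.61/118.71 = 0.4432
Smallest is Sn at 0.4432 mol; normalising gives Co 1.000, O 3.000, Sn 1.000
→ CoO3Sn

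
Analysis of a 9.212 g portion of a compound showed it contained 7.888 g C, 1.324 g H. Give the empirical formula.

n(C) = 7.888/12.01 = 0.6568, n(H) = 1.324/1.008 = 1.313
Smallest is C at 0.6568 mol; normalising gives C 1.000, H 2.000
Ratio ≈ 1:2, so the empirical formula is CH2

CH2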